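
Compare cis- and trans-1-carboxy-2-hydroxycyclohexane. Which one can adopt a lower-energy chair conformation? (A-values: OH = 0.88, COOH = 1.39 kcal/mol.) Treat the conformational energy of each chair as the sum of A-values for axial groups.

trans

At 1,2 positions (parity opposite): cis → (a,e or e,a); trans → (e,e or a,a).
Best chair for cis: E = 0.88 kcal/mol; best chair for trans: E = 0.00 kcal/mol.
The trans isomer is lower by 0.88 kcal/mol.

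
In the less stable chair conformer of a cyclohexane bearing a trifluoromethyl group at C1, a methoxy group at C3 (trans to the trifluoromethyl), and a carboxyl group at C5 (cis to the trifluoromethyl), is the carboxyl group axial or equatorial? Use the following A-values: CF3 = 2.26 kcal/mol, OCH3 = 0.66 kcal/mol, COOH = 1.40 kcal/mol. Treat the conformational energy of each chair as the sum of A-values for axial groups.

axial

Chair I (trifluoromethyl axial, methoxy equatorial, carboxyl axial): E = 3.66 kcal/mol.
Chair II (trifluoromethyl equatorial, methoxy axial, carboxyl equatorial): E = 0.66 kcal/mol.
Chair I is the less stable (higher-energy) conformer, and in that chair the carboxyl group is axial.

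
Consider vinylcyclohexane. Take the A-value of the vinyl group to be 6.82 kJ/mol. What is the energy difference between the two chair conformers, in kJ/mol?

A monosubstituted cyclohexane has one chair with the vinyl group axial (E = A = 6.82 kJ/mol) and one with it equatorial (E = 0).
ΔE = 6.82 − 0 = 6.82 kJ/mol.

6.82 kJ/mol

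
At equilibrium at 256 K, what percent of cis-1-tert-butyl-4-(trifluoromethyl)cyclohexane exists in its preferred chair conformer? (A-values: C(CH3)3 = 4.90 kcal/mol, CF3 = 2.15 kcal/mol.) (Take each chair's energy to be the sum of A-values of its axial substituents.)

C1 and C4 have opposite parity, so for the cis isomer the two substituents are one axial and one equatorial in each chair.
Chair I (tert-butyl axial, trifluoromethyl equatorial): E = 4.90 kcal/mol; chair II (tert-butyl equatorial, trifluoromethyl axial): E = 2.15 kcal/mol.
ΔG = 2.75 kcal/mol between the two chairs.
K = exp(ΔG/RT) with R = 1.987×10⁻³ kcal mol⁻¹ K⁻¹ and T = 256 K gives K ≈ 223.
Fraction in the lower-energy chair = K/(K+1) = 99.6%.

99.6%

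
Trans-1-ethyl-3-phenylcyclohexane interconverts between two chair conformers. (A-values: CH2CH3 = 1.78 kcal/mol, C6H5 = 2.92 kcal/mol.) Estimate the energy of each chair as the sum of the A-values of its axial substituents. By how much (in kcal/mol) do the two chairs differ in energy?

1.14 kcal/mol

C1 and C3 have the same parity, so for the trans isomer the two substituents are one axial and one equatorial in each chair.
Chair I (ethyl axial, phenyl equatorial): E = 1.78 kcal/mol.
Chair II (ethyl equatorial, phenyl axial): E = 2.92 kcal/mol.
ΔE = 2.92 − 1.78 = 1.14 kcal/mol; chair I is more stable.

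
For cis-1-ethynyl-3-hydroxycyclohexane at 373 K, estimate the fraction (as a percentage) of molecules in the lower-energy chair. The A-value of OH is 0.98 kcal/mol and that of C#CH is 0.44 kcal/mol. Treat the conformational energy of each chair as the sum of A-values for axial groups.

C1 and C3 have the same parity, so for the cis isomer the two substituents are e,e in one chair and a,a in the other.
Chair I (hydroxyl axial, ethynyl axial): E = 1.42 kcal/mol; chair II (hydroxyl equatorial, ethynyl equatorial): E = 0.00 kcal/mol.
ΔG = 1.42 kcal/mol between the two chairs.
K = exp(ΔG/RT) with R = 1.987×10⁻³ kcal mol⁻¹ K⁻¹ and T = 373 K gives K ≈ 6.79.
Fraction in the lower-energy chair = K/(K+1) = 87.2%.

87.2%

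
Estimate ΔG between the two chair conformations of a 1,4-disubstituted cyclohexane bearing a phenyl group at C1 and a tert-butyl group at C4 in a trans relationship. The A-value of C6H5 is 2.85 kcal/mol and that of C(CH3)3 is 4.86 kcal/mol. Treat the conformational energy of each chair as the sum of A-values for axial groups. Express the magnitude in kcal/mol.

7.71 kcal/mol

C1 and C4 have opposite parity, so for the trans isomer the two substituents are e,e in one chair and a,a in the other.
Chair I (phenyl axial, tert-butyl axial): E = 7.71 kcal/mol.
Chair II (phenyl equatorial, tert-butyl equatorial): E = 0.00 kcal/mol.
ΔE = 7.71 − 0.00 = 7.71 kcal/mol; chair II is more stable.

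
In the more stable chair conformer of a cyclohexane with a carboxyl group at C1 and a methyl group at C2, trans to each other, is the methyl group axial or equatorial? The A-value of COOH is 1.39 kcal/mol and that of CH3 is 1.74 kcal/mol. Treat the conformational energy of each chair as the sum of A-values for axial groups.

C1 and C2 have opposite parity, so for the trans isomer the two substituents are e,e in one chair and a,a in the other.
Chair I (carboxyl axial, methyl axial): E = 3.13 kcal/mol.
Chair II (carboxyl equatorial, methyl equatorial): E = 0.00 kcal/mol.
Chair II is the more stable (lower-energy) conformer, and in that chair the methyl group is equatorial.

equatorial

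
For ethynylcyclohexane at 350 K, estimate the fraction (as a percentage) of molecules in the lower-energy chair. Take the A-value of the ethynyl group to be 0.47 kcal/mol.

66.3%

One chair has the ethynyl group axial (E = 0.47 kcal/mol) and the other has it equatorial (E = 0).
ΔG = 0.47 kcal/mol between the two chairs.
K = exp(ΔG/RT) with R = 1.987×10⁻³ kcal mol⁻¹ K⁻¹ and T = 350 K gives K ≈ 1.97.
Fraction in the lower-energy chair = K/(K+1) = 66.3%.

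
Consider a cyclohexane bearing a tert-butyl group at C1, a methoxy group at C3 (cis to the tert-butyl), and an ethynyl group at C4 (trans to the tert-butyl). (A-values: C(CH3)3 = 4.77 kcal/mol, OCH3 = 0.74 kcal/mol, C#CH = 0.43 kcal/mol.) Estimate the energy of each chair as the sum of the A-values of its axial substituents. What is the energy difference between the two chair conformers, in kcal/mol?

Chair I (tert-butyl axial, methoxy axial, ethynyl axial): E = 5.94 kcal/mol.
Chair II (tert-butyl equatorial, methoxy equatorial, ethynyl equatorial): E = 0.00 kcal/mol.
ΔE = 5.94 − 0.00 = 5.94 kcal/mol; chair II is more stable.

5.94 kcal/mol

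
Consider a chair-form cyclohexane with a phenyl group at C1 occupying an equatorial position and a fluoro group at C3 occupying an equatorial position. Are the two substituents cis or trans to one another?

cis

C1 and C3 have the same parity, so their axial bonds point in the same direction.
With same-parity carbons, two substituents on the same face are both axial or both equatorial; opposite faces give one of each.
Here the groups are equatorial/equatorial → same face → cis.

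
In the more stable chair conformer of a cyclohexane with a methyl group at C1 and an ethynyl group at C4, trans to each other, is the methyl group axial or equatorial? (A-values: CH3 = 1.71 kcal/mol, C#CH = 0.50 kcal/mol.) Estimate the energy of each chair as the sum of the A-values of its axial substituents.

equatorial

C1 and C4 have opposite parity, so for the trans isomer the two substituents are e,e in one chair and a,a in the other.
Chair I (methyl axial, ethynyl axial): E = 2.21 kcal/mol.
Chair II (methyl equatorial, ethynyl equatorial): E = 0.00 kcal/mol.
Chair II is the more stable (lower-energy) conformer, and in that chair the methyl group is equatorial.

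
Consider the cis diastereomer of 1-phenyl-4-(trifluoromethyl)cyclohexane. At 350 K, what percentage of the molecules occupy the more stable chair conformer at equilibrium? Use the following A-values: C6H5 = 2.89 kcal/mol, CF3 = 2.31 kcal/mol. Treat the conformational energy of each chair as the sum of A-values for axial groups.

69.7%

C1 and C4 have opposite parity, so for the cis isomer the two substituents are one axial and one equatorial in each chair.
Chair I (phenyl axial, trifluoromethyl equatorial): E = 2.89 kcal/mol; chair II (phenyl equatorial, trifluoromethyl axial): E = 2.31 kcal/mol.
ΔG = 0.58 kcal/mol between the two chairs.
K = exp(ΔG/RT) with R = 1.987×10⁻³ kcal mol⁻¹ K⁻¹ and T = 350 K gives K ≈ 2.3.
Fraction in the lower-energy chair = K/(K+1) = 69.7%.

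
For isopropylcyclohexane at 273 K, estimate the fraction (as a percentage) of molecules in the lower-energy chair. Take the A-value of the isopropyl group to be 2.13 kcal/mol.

One chair has the isopropyl group axial (E = 2.13 kcal/mol) and the other has it equatorial (E = 0).
ΔG = 2.13 kcal/mol between the two chairs.
K = exp(ΔG/RT) with R = 1.987×10⁻³ kcal mol⁻¹ K⁻¹ and T = 273 K gives K ≈ 50.7.
Fraction in the lower-energy chair = K/(K+1) = 98.1%.

98.1%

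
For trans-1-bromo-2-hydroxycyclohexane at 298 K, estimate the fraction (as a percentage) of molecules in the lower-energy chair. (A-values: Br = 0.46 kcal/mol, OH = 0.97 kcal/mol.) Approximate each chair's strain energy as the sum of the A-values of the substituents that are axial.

C1 and C2 have opposite parity, so for the trans isomer the two substituents are e,e in one chair and a,a in the other.
Chair I (bromo axial, hydroxyl axial): E = 1.43 kcal/mol; chair II (bromo equatorial, hydroxyl equatorial): E = 0.00 kcal/mol.
ΔG = 1.43 kcal/mol between the two chairs.
K = exp(ΔG/RT) with R = 1.987×10⁻³ kcal mol⁻¹ K⁻¹ and T = 298 K gives K ≈ 11.2.
Fraction in the lower-energy chair = K/(K+1) = 91.8%.

91.8%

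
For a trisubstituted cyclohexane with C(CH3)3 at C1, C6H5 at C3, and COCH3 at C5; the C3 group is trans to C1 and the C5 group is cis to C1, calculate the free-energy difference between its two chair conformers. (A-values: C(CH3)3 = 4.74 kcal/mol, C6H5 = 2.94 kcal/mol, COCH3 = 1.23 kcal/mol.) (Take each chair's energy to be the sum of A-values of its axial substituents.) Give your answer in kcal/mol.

Chair I (tert-butyl axial, phenyl equatorial, acetyl axial): E = 5.97 kcal/mol.
Chair II (tert-butyl equatorial, phenyl axial, acetyl equatorial): E = 2.94 kcal/mol.
ΔE = 5.97 − 2.94 = 3.03 kcal/mol; chair II is more stable.

3.03 kcal/mol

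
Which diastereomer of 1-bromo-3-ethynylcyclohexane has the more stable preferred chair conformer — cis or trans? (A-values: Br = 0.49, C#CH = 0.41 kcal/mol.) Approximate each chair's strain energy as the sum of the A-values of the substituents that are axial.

cis

At 1,3 positions (parity same): cis → (e,e or a,a); trans → (a,e or e,a).
Best chair for cis: E = 0.00 kcal/mol; best chair for trans: E = 0.41 kcal/mol.
The cis isomer is lower by 0.41 kcal/mol.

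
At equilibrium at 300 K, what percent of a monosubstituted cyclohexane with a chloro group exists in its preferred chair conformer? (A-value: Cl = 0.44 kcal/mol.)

One chair has the chloro group axial (E = 0.44 kcal/mol) and the other has it equatorial (E = 0).
ΔG = 0.44 kcal/mol between the two chairs.
K = exp(ΔG/RT) with R = 1.987×10⁻³ kcal mol⁻¹ K⁻¹ and T = 300 K gives K ≈ 2.09.
Fraction in the lower-energy chair = K/(K+1) = 67.7%.

67.7%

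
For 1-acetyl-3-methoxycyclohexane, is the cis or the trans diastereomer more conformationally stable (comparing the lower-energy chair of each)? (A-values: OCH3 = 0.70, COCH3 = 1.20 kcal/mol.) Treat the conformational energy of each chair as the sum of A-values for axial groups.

cis

At 1,3 positions (parity same): cis → (e,e or a,a); trans → (a,e or e,a).
Best chair for cis: E = 0.00 kcal/mol; best chair for trans: E = 0.70 kcal/mol.
The cis isomer is lower by 0.70 kcal/mol.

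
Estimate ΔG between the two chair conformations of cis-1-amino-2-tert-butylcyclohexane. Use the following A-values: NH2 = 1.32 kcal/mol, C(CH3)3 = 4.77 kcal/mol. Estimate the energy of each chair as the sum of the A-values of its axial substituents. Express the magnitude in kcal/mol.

C1 and C2 have opposite parity, so for the cis isomer the two substituents are one axial and one equatorial in each chair.
Chair I (amino axial, tert-butyl equatorial): E = 1.32 kcal/mol.
Chair II (amino equatorial, tert-butyl axial): E = 4.77 kcal/mol.
ΔE = 4.77 − 1.32 = 3.45 kcal/mol; chair I is more stable.

3.45 kcal/mol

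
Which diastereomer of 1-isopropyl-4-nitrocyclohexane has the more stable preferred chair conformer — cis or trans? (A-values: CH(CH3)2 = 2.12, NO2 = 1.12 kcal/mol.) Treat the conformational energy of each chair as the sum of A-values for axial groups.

At 1,4 positions (parity opposite): cis → (a,e or e,a); trans → (e,e or a,a).
Best chair for cis: E = 1.12 kcal/mol; best chair for trans: E = 0.00 kcal/mol.
The trans isomer is lower by 1.12 kcal/mol.

trans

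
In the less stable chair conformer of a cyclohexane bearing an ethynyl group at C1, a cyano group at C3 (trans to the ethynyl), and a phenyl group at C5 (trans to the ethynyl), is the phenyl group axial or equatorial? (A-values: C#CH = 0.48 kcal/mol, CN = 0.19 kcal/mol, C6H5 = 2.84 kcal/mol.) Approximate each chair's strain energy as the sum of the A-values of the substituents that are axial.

Chair I (ethynyl axial, cyano equatorial, phenyl equatorial): E = 0.48 kcal/mol.
Chair II (ethynyl equatorial, cyano axial, phenyl axial): E = 3.03 kcal/mol.
Chair II is the less stable (higher-energy) conformer, and in that chair the phenyl group is axial.

axial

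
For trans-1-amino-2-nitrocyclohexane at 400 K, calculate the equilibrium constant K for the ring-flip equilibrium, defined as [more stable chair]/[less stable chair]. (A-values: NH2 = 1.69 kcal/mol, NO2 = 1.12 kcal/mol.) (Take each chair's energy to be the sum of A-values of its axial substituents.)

K ≈ 34.3

C1 and C2 have opposite parity, so for the trans isomer the two substituents are e,e in one chair and a,a in the other.
Chair I (amino axial, nitro axial): E = 2.81 kcal/mol; chair II (amino equatorial, nitro equatorial): E = 0.00 kcal/mol.
ΔG = 2.81 kcal/mol between the two chairs.
K = exp(ΔG/RT) with R = 1.987×10⁻³ kcal mol⁻¹ K⁻¹ and T = 400 K gives K ≈ 34.3.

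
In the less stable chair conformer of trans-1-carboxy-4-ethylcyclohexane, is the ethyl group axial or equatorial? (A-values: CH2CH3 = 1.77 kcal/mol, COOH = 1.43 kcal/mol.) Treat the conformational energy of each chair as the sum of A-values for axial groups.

C1 and C4 have opposite parity, so for the trans isomer the two substituents are e,e in one chair and a,a in the other.
Chair I (ethyl axial, carboxyl axial): E = 3.20 kcal/mol.
Chair II (ethyl equatorial, carboxyl equatorial): E = 0.00 kcal/mol.
Chair I is the less stable (higher-energy) conformer, and in that chair the ethyl group is axial.

axial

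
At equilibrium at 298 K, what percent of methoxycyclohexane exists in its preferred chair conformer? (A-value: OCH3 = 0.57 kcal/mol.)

One chair has the methoxy group axial (E = 0.57 kcal/mol) and the other has it equatorial (E = 0).
ΔG = 0.57 kcal/mol between the two chairs.
K = exp(ΔG/RT) with R = 1.987×10⁻³ kcal mol⁻¹ K⁻¹ and T = 298 K gives K ≈ 2.62.
Fraction in the lower-energy chair = K/(K+1) = 72.4%.

72.4%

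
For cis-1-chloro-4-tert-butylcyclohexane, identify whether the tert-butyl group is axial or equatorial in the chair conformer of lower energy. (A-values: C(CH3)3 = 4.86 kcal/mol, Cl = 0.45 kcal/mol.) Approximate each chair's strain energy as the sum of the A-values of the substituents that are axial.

equatorial

C1 and C4 have opposite parity, so for the cis isomer the two substituents are one axial and one equatorial in each chair.
Chair I (tert-butyl axial, chloro equatorial): E = 4.86 kcal/mol.
Chair II (tert-butyl equatorial, chloro axial): E = 0.45 kcal/mol.
Chair II is the more stable (lower-energy) conformer, and in that chair the tert-butyl group is equatorial.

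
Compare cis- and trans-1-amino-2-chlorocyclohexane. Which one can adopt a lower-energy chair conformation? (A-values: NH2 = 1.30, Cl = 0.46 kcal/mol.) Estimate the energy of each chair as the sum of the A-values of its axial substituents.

trans

At 1,2 positions (parity opposite): cis → (a,e or e,a); trans → (e,e or a,a).
Best chair for cis: E = 0.46 kcal/mol; best chair for trans: E = 0.00 kcal/mol.
The trans isomer is lower by 0.46 kcal/mol.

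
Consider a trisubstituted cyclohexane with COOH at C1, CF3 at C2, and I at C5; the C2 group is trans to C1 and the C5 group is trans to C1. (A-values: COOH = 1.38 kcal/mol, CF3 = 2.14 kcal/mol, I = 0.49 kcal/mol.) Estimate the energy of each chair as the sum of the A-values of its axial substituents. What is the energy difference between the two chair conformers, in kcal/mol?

3.03 kcal/mol

Chair I (carboxyl axial, trifluoromethyl axial, iodo equatorial): E = 3.52 kcal/mol.
Chair II (carboxyl equatorial, trifluoromethyl equatorial, iodo axial): E = 0.49 kcal/mol.
ΔE = 3.52 − 0.49 = 3.03 kcal/mol; chair II is more stable.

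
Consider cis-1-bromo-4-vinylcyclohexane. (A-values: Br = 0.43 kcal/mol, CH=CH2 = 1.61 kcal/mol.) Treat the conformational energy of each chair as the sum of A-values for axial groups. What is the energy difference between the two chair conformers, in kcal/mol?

C1 and C4 have opposite parity, so for the cis isomer the two substituents are one axial and one equatorial in each chair.
Chair I (bromo axial, vinyl equatorial): E = 0.43 kcal/mol.
Chair II (bromo equatorial, vinyl axial): E = 1.61 kcal/mol.
ΔE = 1.61 − 0.43 = 1.18 kcal/mol; chair I is more stable.

1.18 kcal/mol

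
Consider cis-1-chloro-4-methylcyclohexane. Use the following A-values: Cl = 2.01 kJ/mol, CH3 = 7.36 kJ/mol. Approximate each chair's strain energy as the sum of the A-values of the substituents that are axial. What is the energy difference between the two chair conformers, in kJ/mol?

5.35 kJ/mol

C1 and C4 have opposite parity, so for the cis isomer the two substituents are one axial and one equatorial in each chair.
Chair I (chloro axial, methyl equatorial): E = 2.01 kJ/mol.
Chair II (chloro equatorial, methyl axial): E = 7.36 kJ/mol.
ΔE = 7.36 − 2.01 = 5.35 kJ/mol; chair I is more stable.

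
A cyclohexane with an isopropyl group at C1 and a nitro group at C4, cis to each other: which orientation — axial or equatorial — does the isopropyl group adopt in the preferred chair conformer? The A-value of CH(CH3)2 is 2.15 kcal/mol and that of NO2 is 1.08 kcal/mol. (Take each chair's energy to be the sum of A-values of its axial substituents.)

equatorial

C1 and C4 have opposite parity, so for the cis isomer the two substituents are one axial and one equatorial in each chair.
Chair I (isopropyl axial, nitro equatorial): E = 2.15 kcal/mol.
Chair II (isopropyl equatorial, nitro axial): E = 1.08 kcal/mol.
Chair II is the more stable (lower-energy) conformer, and in that chair the isopropyl group is equatorial.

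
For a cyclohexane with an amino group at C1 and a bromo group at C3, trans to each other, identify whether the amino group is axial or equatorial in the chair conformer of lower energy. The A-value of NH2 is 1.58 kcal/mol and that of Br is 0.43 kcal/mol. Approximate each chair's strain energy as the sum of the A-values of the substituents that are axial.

equatorial

C1 and C3 have the same parity, so for the trans isomer the two substituents are one axial and one equatorial in each chair.
Chair I (amino axial, bromo equatorial): E = 1.58 kcal/mol.
Chair II (amino equatorial, bromo axial): E = 0.43 kcal/mol.
Chair II is the more stable (lower-energy) conformer, and in that chair the amino group is equatorial.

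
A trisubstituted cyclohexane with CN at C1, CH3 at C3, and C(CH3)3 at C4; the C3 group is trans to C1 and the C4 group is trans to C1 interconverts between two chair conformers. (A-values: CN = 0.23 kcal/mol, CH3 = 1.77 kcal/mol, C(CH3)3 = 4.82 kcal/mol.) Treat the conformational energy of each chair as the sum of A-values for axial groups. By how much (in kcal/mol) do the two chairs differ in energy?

Chair I (cyano axial, methyl equatorial, tert-butyl axial): E = 5.05 kcal/mol.
Chair II (cyano equatorial, methyl axial, tert-butyl equatorial): E = 1.77 kcal/mol.
ΔE = 5.05 − 1.77 = 3.28 kcal/mol; chair II is more stable.

3.28 kcal/mol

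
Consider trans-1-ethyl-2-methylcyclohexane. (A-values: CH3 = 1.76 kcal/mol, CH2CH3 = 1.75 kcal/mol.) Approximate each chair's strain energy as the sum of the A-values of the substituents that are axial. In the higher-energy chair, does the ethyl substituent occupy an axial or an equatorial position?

axial

C1 and C2 have opposite parity, so for the trans isomer the two substituents are e,e in one chair and a,a in the other.
Chair I (methyl axial, ethyl axial): E = 3.51 kcal/mol.
Chair II (methyl equatorial, ethyl equatorial): E = 0.00 kcal/mol.
Chair I is the less stable (higher-energy) conformer, and in that chair the ethyl group is axial.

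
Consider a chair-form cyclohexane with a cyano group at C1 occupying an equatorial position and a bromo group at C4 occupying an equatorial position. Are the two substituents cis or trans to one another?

C1 and C4 have opposite parity, so their axial bonds point in opposite directions.
With opposite-parity carbons, two substituents on the same face are one axial and one equatorial; opposite faces give both axial or both equatorial.
Here the groups are equatorial/equatorial → opposite face → trans.

trans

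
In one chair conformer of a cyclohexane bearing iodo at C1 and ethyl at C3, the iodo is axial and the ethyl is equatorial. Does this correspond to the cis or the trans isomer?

C1 and C3 have the same parity, so their axial bonds point in the same direction.
With same-parity carbons, two substituents on the same face are both axial or both equatorial; opposite faces give one of each.
Here the groups are axial/equatorial → opposite face → trans.

trans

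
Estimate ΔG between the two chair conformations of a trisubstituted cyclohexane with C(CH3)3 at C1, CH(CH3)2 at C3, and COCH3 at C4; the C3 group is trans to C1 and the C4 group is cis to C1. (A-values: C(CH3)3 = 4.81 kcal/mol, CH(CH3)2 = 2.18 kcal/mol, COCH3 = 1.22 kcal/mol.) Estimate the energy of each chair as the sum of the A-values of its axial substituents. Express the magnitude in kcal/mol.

Chair I (tert-butyl axial, isopropyl equatorial, acetyl equatorial): E = 4.81 kcal/mol.
Chair II (tert-butyl equatorial, isopropyl axial, acetyl axial): E = 3.40 kcal/mol.
ΔE = 4.81 − 3.40 = 1.41 kcal/mol; chair II is more stable.

1.41 kcal/mol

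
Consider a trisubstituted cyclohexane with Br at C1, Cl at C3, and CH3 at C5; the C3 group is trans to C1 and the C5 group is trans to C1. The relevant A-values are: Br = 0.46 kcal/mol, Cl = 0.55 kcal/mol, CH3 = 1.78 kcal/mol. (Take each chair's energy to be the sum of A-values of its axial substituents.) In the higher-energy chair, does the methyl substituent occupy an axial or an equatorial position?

axial

Chair I (bromo axial, chloro equatorial, methyl equatorial): E = 0.46 kcal/mol.
Chair II (bromo equatorial, chloro axial, methyl axial): E = 2.33 kcal/mol.
Chair II is the less stable (higher-energy) conformer, and in that chair the methyl group is axial.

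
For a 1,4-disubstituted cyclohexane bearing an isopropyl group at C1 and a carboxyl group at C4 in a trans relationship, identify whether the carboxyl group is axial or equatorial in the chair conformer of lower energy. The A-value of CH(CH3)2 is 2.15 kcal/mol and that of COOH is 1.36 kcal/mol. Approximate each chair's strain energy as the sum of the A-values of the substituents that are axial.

equatorial

C1 and C4 have opposite parity, so for the trans isomer the two substituents are e,e in one chair and a,a in the other.
Chair I (isopropyl axial, carboxyl axial): E = 3.51 kcal/mol.
Chair II (isopropyl equatorial, carboxyl equatorial): E = 0.00 kcal/mol.
Chair II is the more stable (lower-energy) conformer, and in that chair the carboxyl group is equatorial.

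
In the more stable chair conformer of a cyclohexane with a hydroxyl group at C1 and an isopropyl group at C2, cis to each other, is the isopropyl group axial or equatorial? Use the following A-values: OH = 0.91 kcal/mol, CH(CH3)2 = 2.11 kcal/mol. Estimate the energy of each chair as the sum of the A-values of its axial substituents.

equatorial

C1 and C2 have opposite parity, so for the cis isomer the two substituents are one axial and one equatorial in each chair.
Chair I (hydroxyl axial, isopropyl equatorial): E = 0.91 kcal/mol.
Chair II (hydroxyl equatorial, isopropyl axial): E = 2.11 kcal/mol.
Chair I is the more stable (lower-energy) conformer, and in that chair the isopropyl group is equatorial.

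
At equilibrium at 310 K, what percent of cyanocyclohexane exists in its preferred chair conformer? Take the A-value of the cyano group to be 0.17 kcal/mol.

One chair has the cyano group axial (E = 0.17 kcal/mol) and the other has it equatorial (E = 0).
ΔG = 0.17 kcal/mol between the two chairs.
K = exp(ΔG/RT) with R = 1.987×10⁻³ kcal mol⁻¹ K⁻¹ and T = 310 K gives K ≈ 1.32.
Fraction in the lower-energy chair = K/(K+1) = 56.9%.

56.9%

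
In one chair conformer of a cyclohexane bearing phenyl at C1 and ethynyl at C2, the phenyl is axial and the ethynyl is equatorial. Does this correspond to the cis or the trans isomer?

C1 and C2 have opposite parity, so their axial bonds point in opposite directions.
With opposite-parity carbons, two substituents on the same face are one axial and one equatorial; opposite faces give both axial or both equatorial.
Here the groups are axial/equatorial → same face → cis.

cis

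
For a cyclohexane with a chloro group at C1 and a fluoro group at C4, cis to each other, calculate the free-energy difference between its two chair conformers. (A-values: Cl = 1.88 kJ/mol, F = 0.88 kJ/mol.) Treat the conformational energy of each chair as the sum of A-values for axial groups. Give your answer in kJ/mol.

1.00 kJ/mol

C1 and C4 have opposite parity, so for the cis isomer the two substituents are one axial and one equatorial in each chair.
Chair I (chloro axial, fluoro equatorial): E = 1.88 kJ/mol.
Chair II (chloro equatorial, fluoro axial): E = 0.88 kJ/mol.
ΔE = 1.88 − 0.88 = 1.00 kJ/mol; chair II is more stable.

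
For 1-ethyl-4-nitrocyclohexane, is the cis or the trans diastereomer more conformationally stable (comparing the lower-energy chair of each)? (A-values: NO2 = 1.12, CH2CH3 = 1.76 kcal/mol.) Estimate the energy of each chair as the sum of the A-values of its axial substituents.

trans

At 1,4 positions (parity opposite): cis → (a,e or e,a); trans → (e,e or a,a).
Best chair for cis: E = 1.12 kcal/mol; best chair for trans: E = 0.00 kcal/mol.
The trans isomer is lower by 1.12 kcal/mol.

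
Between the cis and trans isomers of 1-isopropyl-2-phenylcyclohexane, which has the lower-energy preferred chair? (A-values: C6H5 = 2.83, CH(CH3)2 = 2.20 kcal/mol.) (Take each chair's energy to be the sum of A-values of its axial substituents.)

trans

At 1,2 positions (parity opposite): cis → (a,e or e,a); trans → (e,e or a,a).
Best chair for cis: E = 2.20 kcal/mol; best chair for trans: E = 0.00 kcal/mol.
The trans isomer is lower by 2.20 kcal/mol.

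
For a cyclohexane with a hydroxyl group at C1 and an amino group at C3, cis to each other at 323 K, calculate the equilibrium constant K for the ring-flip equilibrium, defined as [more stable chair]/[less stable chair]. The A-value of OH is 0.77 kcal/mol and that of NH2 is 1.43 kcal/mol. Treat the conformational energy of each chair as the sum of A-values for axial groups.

C1 and C3 have the same parity, so for the cis isomer the two substituents are e,e in one chair and a,a in the other.
Chair I (hydroxyl axial, amino axial): E = 2.20 kcal/mol; chair II (hydroxyl equatorial, amino equatorial): E = 0.00 kcal/mol.
ΔG = 2.20 kcal/mol between the two chairs.
K = exp(ΔG/RT) with R = 1.987×10⁻³ kcal mol⁻¹ K⁻¹ and T = 323 K gives K ≈ 30.8.

K ≈ 30.8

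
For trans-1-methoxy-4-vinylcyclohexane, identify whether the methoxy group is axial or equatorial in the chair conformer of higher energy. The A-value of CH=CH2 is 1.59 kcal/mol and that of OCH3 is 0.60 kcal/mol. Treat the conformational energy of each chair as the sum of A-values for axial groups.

C1 and C4 have opposite parity, so for the trans isomer the two substituents are e,e in one chair and a,a in the other.
Chair I (vinyl axial, methoxy axial): E = 2.19 kcal/mol.
Chair II (vinyl equatorial, methoxy equatorial): E = 0.00 kcal/mol.
Chair I is the less stable (higher-energy) conformer, and in that chair the methoxy group is axial.

axial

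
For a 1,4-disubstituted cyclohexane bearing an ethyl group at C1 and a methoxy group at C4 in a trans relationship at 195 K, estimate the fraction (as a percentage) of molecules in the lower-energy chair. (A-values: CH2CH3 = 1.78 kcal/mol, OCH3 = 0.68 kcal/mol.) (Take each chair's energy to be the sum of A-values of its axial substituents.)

C1 and C4 have opposite parity, so for the trans isomer the two substituents are e,e in one chair and a,a in the other.
Chair I (ethyl axial, methoxy axial): E = 2.46 kcal/mol; chair II (ethyl equatorial, methoxy equatorial): E = 0.00 kcal/mol.
ΔG = 2.46 kcal/mol between the two chairs.
K = exp(ΔG/RT) with R = 1.987×10⁻³ kcal mol⁻¹ K⁻¹ and T = 195 K gives K ≈ 572.
Fraction in the lower-energy chair = K/(K+1) = 99.8%.

99.8%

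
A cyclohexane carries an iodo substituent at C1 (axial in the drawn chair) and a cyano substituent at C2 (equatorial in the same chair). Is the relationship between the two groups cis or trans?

cis

C1 and C2 have opposite parity, so their axial bonds point in opposite directions.
With opposite-parity carbons, two substituents on the same face are one axial and one equatorial; opposite faces give both axial or both equatorial.
Here the groups are axial/equatorial → same face → cis.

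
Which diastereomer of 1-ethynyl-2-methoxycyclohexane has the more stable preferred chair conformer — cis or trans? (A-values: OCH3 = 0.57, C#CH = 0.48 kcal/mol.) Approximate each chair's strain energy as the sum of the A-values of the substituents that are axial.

At 1,2 positions (parity opposite): cis → (a,e or e,a); trans → (e,e or a,a).
Best chair for cis: E = 0.48 kcal/mol; best chair for trans: E = 0.00 kcal/mol.
The trans isomer is lower by 0.48 kcal/mol.

trans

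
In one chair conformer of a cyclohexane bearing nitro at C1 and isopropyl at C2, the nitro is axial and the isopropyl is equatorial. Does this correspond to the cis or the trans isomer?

C1 and C2 have opposite parity, so their axial bonds point in opposite directions.
With opposite-parity carbons, two substituents on the same face are one axial and one equatorial; opposite faces give both axial or both equatorial.
Here the groups are axial/equatorial → same face → cis.

cis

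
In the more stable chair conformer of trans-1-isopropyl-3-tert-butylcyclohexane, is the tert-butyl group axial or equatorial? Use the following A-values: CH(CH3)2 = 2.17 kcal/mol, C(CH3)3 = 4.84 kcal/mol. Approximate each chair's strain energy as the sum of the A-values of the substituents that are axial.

equatorial

C1 and C3 have the same parity, so for the trans isomer the two substituents are one axial and one equatorial in each chair.
Chair I (isopropyl axial, tert-butyl equatorial): E = 2.17 kcal/mol.
Chair II (isopropyl equatorial, tert-butyl axial): E = 4.84 kcal/mol.
Chair I is the more stable (lower-energy) conformer, and in that chair the tert-butyl group is equatorial.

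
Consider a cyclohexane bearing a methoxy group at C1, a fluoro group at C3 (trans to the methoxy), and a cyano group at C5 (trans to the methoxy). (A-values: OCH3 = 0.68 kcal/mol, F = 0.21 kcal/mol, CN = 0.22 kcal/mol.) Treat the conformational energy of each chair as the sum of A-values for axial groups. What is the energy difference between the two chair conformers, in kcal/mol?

0.25 kcal/mol

Chair I (methoxy axial, fluoro equatorial, cyano equatorial): E = 0.68 kcal/mol.
Chair II (methoxy equatorial, fluoro axial, cyano axial): E = 0.43 kcal/mol.
ΔE = 0.68 − 0.43 = 0.25 kcal/mol; chair II is more stable.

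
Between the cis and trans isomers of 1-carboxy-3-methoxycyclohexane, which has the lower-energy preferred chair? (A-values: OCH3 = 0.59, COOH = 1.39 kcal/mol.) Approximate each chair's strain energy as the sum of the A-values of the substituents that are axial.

At 1,3 positions (parity same): cis → (e,e or a,a); trans → (a,e or e,a).
Best chair for cis: E = 0.00 kcal/mol; best chair for trans: E = 0.59 kcal/mol.
The cis isomer is lower by 0.59 kcal/mol.

cis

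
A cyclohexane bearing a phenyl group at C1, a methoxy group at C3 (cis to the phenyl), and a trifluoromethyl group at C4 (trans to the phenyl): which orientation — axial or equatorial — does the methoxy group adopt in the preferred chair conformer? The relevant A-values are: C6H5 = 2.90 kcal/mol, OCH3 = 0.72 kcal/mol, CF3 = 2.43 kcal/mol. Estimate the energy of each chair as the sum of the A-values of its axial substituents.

equatorial

Chair I (phenyl axial, methoxy axial, trifluoromethyl axial): E = 6.05 kcal/mol.
Chair II (phenyl equatorial, methoxy equatorial, trifluoromethyl equatorial): E = 0.00 kcal/mol.
Chair II is the more stable (lower-energy) conformer, and in that chair the methoxy group is equatorial.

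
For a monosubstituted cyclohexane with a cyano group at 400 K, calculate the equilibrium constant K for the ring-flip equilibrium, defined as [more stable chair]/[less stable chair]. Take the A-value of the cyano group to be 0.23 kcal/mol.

One chair has the cyano group axial (E = 0.23 kcal/mol) and the other has it equatorial (E = 0).
ΔG = 0.23 kcal/mol between the two chairs.
K = exp(ΔG/RT) with R = 1.987×10⁻³ kcal mol⁻¹ K⁻¹ and T = 400 K gives K ≈ 1.34.

K ≈ 1.34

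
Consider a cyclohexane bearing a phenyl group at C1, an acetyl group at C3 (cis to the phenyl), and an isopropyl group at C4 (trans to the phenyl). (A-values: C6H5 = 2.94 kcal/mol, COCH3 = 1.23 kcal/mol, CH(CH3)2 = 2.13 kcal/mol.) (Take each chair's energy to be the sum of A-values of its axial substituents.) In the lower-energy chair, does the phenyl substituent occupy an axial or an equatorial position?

Chair I (phenyl axial, acetyl axial, isopropyl axial): E = 6.30 kcal/mol.
Chair II (phenyl equatorial, acetyl equatorial, isopropyl equatorial): E = 0.00 kcal/mol.
Chair II is the more stable (lower-energy) conformer, and in that chair the phenyl group is equatorial.

equatorial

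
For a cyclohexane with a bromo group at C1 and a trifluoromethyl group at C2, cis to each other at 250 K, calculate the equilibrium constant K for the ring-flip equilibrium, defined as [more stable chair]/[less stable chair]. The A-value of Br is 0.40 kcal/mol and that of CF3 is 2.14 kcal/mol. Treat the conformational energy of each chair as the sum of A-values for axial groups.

C1 and C2 have opposite parity, so for the cis isomer the two substituents are one axial and one equatorial in each chair.
Chair I (bromo axial, trifluoromethyl equatorial): E = 0.40 kcal/mol; chair II (bromo equatorial, trifluoromethyl axial): E = 2.14 kcal/mol.
ΔG = 1.74 kcal/mol between the two chairs.
K = exp(ΔG/RT) with R = 1.987×10⁻³ kcal mol⁻¹ K⁻¹ and T = 250 K gives K ≈ 33.2.

K ≈ 33.2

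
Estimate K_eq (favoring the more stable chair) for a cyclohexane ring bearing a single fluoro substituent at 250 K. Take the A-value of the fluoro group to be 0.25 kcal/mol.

K ≈ 1.65

One chair has the fluoro group axial (E = 0.25 kcal/mol) and the other has it equatorial (E = 0).
ΔG = 0.25 kcal/mol between the two chairs.
K = exp(ΔG/RT) with R = 1.987×10⁻³ kcal mol⁻¹ K⁻¹ and T = 250 K gives K ≈ 1.65.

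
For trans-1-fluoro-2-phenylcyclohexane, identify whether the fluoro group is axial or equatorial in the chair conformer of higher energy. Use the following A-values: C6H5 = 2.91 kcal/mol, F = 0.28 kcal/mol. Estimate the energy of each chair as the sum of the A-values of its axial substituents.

C1 and C2 have opposite parity, so for the trans isomer the two substituents are e,e in one chair and a,a in the other.
Chair I (phenyl axial, fluoro axial): E = 3.19 kcal/mol.
Chair II (phenyl equatorial, fluoro equatorial): E = 0.00 kcal/mol.
Chair I is the less stable (higher-energy) conformer, and in that chair the fluoro group is axial.

axial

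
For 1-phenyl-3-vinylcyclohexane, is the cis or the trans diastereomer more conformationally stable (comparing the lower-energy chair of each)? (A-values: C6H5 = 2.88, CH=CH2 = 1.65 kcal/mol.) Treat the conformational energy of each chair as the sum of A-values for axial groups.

cis

At 1,3 positions (parity same): cis → (e,e or a,a); trans → (a,e or e,a).
Best chair for cis: E = 0.00 kcal/mol; best chair for trans: E = 1.65 kcal/mol.
The cis isomer is lower by 1.65 kcal/mol.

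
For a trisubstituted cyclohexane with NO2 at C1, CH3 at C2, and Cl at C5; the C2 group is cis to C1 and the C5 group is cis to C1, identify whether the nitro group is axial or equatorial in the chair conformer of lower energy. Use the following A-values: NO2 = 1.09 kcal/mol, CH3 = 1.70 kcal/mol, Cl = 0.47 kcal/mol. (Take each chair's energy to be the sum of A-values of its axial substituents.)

axial

Chair I (nitro axial, methyl equatorial, chloro axial): E = 1.56 kcal/mol.
Chair II (nitro equatorial, methyl axial, chloro equatorial): E = 1.70 kcal/mol.
Chair I is the more stable (lower-energy) conformer, and in that chair the nitro group is axial.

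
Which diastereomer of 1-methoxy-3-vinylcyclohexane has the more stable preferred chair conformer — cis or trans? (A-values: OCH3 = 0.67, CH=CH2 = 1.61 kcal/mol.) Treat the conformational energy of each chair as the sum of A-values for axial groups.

cis

At 1,3 positions (parity same): cis → (e,e or a,a); trans → (a,e or e,a).
Best chair for cis: E = 0.00 kcal/mol; best chair for trans: E = 0.67 kcal/mol.
The cis isomer is lower by 0.67 kcal/mol.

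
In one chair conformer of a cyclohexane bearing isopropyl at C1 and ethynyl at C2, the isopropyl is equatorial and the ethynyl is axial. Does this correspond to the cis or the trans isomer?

C1 and C2 have opposite parity, so their axial bonds point in opposite directions.
With opposite-parity carbons, two substituents on the same face are one axial and one equatorial; opposite faces give both axial or both equatorial.
Here the groups are equatorial/axial → same face → cis.

cis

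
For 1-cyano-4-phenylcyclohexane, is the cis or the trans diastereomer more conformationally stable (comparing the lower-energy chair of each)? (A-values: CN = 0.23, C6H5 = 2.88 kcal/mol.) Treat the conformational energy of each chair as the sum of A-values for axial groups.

At 1,4 positions (parity opposite): cis → (a,e or e,a); trans → (e,e or a,a).
Best chair for cis: E = 0.23 kcal/mol; best chair for trans: E = 0.00 kcal/mol.
The trans isomer is lower by 0.23 kcal/mol.

trans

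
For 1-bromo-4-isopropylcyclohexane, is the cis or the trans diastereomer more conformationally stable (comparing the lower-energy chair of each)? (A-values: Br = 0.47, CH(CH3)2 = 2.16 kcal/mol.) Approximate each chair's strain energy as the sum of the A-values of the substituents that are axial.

At 1,4 positions (parity opposite): cis → (a,e or e,a); trans → (e,e or a,a).
Best chair for cis: E = 0.47 kcal/mol; best chair for trans: E = 0.00 kcal/mol.
The trans isomer is lower by 0.47 kcal/mol.

trans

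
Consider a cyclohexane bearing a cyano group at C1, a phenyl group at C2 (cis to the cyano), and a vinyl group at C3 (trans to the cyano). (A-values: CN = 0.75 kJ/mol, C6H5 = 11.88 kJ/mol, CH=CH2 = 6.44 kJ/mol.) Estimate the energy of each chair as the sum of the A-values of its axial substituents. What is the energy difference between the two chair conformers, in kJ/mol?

Chair I (cyano axial, phenyl equatorial, vinyl equatorial): E = 0.75 kJ/mol.
Chair II (cyano equatorial, phenyl axial, vinyl axial): E = 18.32 kJ/mol.
ΔE = 18.32 − 0.75 = 17.57 kJ/mol; chair I is more stable.

17.57 kJ/mol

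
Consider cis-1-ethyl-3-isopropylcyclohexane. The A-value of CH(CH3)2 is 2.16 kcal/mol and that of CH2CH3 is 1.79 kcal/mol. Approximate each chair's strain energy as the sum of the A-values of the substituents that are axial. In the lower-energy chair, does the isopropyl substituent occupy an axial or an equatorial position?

C1 and C3 have the same parity, so for the cis isomer the two substituents are e,e in one chair and a,a in the other.
Chair I (isopropyl axial, ethyl axial): E = 3.95 kcal/mol.
Chair II (isopropyl equatorial, ethyl equatorial): E = 0.00 kcal/mol.
Chair II is the more stable (lower-energy) conformer, and in that chair the isopropyl group is equatorial.

equatorial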